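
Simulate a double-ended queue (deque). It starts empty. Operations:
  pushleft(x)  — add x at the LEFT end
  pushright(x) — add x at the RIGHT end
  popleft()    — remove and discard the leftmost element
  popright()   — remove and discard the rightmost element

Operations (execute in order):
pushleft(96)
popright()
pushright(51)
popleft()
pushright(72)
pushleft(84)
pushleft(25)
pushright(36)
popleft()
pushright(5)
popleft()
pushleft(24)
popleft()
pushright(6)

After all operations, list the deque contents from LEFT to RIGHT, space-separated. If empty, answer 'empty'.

pushleft(96): [96]
popright(): []
pushright(51): [51]
popleft(): []
pushright(72): [72]
pushleft(84): [84, 72]
pushleft(25): [25, 84, 72]
pushright(36): [25, 84, 72, 36]
popleft(): [84, 72, 36]
pushright(5): [84, 72, 36, 5]
popleft(): [72, 36, 5]
pushleft(24): [24, 72, 36, 5]
popleft(): [72, 36, 5]
pushright(6): [72, 36, 5, 6]

Answer: 72 36 5 6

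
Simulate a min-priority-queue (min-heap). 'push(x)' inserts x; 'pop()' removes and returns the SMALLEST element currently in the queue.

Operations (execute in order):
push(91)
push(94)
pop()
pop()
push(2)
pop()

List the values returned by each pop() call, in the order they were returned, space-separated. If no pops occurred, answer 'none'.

Answer: 91 94 2

Derivation:
push(91): heap contents = [91]
push(94): heap contents = [91, 94]
pop() → 91: heap contents = [94]
pop() → 94: heap contents = []
push(2): heap contents = [2]
pop() → 2: heap contents = []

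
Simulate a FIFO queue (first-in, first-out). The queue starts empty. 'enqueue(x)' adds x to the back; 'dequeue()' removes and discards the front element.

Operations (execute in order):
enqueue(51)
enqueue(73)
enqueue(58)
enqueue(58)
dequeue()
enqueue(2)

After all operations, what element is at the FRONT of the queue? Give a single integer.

Answer: 73

Derivation:
enqueue(51): queue = [51]
enqueue(73): queue = [51, 73]
enqueue(58): queue = [51, 73, 58]
enqueue(58): queue = [51, 73, 58, 58]
dequeue(): queue = [73, 58, 58]
enqueue(2): queue = [73, 58, 58, 2]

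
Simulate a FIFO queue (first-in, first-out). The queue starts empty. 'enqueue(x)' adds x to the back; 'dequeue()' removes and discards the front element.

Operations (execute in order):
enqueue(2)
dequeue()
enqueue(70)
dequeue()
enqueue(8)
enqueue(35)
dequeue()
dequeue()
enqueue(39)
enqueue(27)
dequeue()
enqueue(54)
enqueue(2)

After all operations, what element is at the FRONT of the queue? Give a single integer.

Answer: 27

Derivation:
enqueue(2): queue = [2]
dequeue(): queue = []
enqueue(70): queue = [70]
dequeue(): queue = []
enqueue(8): queue = [8]
enqueue(35): queue = [8, 35]
dequeue(): queue = [35]
dequeue(): queue = []
enqueue(39): queue = [39]
enqueue(27): queue = [39, 27]
dequeue(): queue = [27]
enqueue(54): queue = [27, 54]
enqueue(2): queue = [27, 54, 2]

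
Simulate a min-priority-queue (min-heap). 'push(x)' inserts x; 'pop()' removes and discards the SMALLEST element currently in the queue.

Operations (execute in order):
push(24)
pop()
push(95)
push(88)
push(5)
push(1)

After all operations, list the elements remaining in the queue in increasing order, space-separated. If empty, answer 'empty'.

push(24): heap contents = [24]
pop() → 24: heap contents = []
push(95): heap contents = [95]
push(88): heap contents = [88, 95]
push(5): heap contents = [5, 88, 95]
push(1): heap contents = [1, 5, 88, 95]

Answer: 1 5 88 95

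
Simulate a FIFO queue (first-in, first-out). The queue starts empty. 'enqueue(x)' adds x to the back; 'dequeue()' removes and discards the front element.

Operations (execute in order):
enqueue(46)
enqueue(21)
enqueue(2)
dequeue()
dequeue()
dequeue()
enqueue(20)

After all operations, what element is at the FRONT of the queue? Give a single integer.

enqueue(46): queue = [46]
enqueue(21): queue = [46, 21]
enqueue(2): queue = [46, 21, 2]
dequeue(): queue = [21, 2]
dequeue(): queue = [2]
dequeue(): queue = []
enqueue(20): queue = [20]

Answer: 20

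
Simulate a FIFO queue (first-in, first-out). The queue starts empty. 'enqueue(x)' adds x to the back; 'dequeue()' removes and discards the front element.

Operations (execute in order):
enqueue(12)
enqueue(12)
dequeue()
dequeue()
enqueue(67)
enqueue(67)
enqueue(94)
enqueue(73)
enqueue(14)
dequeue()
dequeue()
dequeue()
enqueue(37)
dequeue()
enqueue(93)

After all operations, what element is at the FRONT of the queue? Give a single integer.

enqueue(12): queue = [12]
enqueue(12): queue = [12, 12]
dequeue(): queue = [12]
dequeue(): queue = []
enqueue(67): queue = [67]
enqueue(67): queue = [67, 67]
enqueue(94): queue = [67, 67, 94]
enqueue(73): queue = [67, 67, 94, 73]
enqueue(14): queue = [67, 67, 94, 73, 14]
dequeue(): queue = [67, 94, 73, 14]
dequeue(): queue = [94, 73, 14]
dequeue(): queue = [73, 14]
enqueue(37): queue = [73, 14, 37]
dequeue(): queue = [14, 37]
enqueue(93): queue = [14, 37, 93]

Answer: 14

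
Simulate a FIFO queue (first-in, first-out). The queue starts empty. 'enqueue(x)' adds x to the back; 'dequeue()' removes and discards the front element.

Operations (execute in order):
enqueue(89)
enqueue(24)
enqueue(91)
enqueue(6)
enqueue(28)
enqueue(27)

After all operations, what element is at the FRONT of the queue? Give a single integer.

enqueue(89): queue = [89]
enqueue(24): queue = [89, 24]
enqueue(91): queue = [89, 24, 91]
enqueue(6): queue = [89, 24, 91, 6]
enqueue(28): queue = [89, 24, 91, 6, 28]
enqueue(27): queue = [89, 24, 91, 6, 28, 27]

Answer: 89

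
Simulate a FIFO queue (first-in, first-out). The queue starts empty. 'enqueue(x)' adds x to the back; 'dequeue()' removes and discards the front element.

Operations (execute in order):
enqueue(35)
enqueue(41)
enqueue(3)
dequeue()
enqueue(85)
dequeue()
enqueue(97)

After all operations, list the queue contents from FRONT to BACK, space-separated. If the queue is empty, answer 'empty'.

Answer: 3 85 97

Derivation:
enqueue(35): [35]
enqueue(41): [35, 41]
enqueue(3): [35, 41, 3]
dequeue(): [41, 3]
enqueue(85): [41, 3, 85]
dequeue(): [3, 85]
enqueue(97): [3, 85, 97]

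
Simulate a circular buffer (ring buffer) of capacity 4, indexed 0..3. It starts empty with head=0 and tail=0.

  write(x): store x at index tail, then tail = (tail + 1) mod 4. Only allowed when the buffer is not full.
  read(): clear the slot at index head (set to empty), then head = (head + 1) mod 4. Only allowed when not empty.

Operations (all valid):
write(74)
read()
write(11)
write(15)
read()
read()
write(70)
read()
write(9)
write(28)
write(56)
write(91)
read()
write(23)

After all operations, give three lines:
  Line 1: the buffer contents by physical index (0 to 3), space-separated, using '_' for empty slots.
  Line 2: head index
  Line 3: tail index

Answer: 23 28 56 91
1
1

Derivation:
write(74): buf=[74 _ _ _], head=0, tail=1, size=1
read(): buf=[_ _ _ _], head=1, tail=1, size=0
write(11): buf=[_ 11 _ _], head=1, tail=2, size=1
write(15): buf=[_ 11 15 _], head=1, tail=3, size=2
read(): buf=[_ _ 15 _], head=2, tail=3, size=1
read(): buf=[_ _ _ _], head=3, tail=3, size=0
write(70): buf=[_ _ _ 70], head=3, tail=0, size=1
read(): buf=[_ _ _ _], head=0, tail=0, size=0
write(9): buf=[9 _ _ _], head=0, tail=1, size=1
write(28): buf=[9 28 _ _], head=0, tail=2, size=2
write(56): buf=[9 28 56 _], head=0, tail=3, size=3
write(91): buf=[9 28 56 91], head=0, tail=0, size=4
read(): buf=[_ 28 56 91], head=1, tail=0, size=3
write(23): buf=[23 28 56 91], head=1, tail=1, size=4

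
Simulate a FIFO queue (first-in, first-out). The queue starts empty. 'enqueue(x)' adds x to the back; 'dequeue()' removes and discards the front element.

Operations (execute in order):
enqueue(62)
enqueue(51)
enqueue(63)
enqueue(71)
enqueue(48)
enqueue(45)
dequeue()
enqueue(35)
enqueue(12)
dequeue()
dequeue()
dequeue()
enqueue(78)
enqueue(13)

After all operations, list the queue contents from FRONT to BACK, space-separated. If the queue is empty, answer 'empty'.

enqueue(62): [62]
enqueue(51): [62, 51]
enqueue(63): [62, 51, 63]
enqueue(71): [62, 51, 63, 71]
enqueue(48): [62, 51, 63, 71, 48]
enqueue(45): [62, 51, 63, 71, 48, 45]
dequeue(): [51, 63, 71, 48, 45]
enqueue(35): [51, 63, 71, 48, 45, 35]
enqueue(12): [51, 63, 71, 48, 45, 35, 12]
dequeue(): [63, 71, 48, 45, 35, 12]
dequeue(): [71, 48, 45, 35, 12]
dequeue(): [48, 45, 35, 12]
enqueue(78): [48, 45, 35, 12, 78]
enqueue(13): [48, 45, 35, 12, 78, 13]

Answer: 48 45 35 12 78 13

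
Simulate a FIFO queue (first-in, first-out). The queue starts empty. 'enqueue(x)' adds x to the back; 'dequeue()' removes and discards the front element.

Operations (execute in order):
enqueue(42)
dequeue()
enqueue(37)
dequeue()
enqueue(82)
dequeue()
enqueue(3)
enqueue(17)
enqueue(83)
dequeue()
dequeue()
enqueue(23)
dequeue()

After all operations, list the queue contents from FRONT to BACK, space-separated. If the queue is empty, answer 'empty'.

Answer: 23

Derivation:
enqueue(42): [42]
dequeue(): []
enqueue(37): [37]
dequeue(): []
enqueue(82): [82]
dequeue(): []
enqueue(3): [3]
enqueue(17): [3, 17]
enqueue(83): [3, 17, 83]
dequeue(): [17, 83]
dequeue(): [83]
enqueue(23): [83, 23]
dequeue(): [23]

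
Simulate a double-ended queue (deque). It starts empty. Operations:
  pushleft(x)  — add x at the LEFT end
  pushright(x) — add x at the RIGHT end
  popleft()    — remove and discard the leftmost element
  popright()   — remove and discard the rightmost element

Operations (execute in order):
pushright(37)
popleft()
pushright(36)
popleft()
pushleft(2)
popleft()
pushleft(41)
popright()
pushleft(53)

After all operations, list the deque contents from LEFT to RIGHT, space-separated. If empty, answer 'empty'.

Answer: 53

Derivation:
pushright(37): [37]
popleft(): []
pushright(36): [36]
popleft(): []
pushleft(2): [2]
popleft(): []
pushleft(41): [41]
popright(): []
pushleft(53): [53]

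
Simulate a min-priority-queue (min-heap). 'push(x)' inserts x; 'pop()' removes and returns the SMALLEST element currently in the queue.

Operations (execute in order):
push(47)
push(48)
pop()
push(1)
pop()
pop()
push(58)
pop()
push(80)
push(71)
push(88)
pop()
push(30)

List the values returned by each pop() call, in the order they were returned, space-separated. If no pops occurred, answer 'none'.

Answer: 47 1 48 58 71

Derivation:
push(47): heap contents = [47]
push(48): heap contents = [47, 48]
pop() → 47: heap contents = [48]
push(1): heap contents = [1, 48]
pop() → 1: heap contents = [48]
pop() → 48: heap contents = []
push(58): heap contents = [58]
pop() → 58: heap contents = []
push(80): heap contents = [80]
push(71): heap contents = [71, 80]
push(88): heap contents = [71, 80, 88]
pop() → 71: heap contents = [80, 88]
push(30): heap contents = [30, 80, 88]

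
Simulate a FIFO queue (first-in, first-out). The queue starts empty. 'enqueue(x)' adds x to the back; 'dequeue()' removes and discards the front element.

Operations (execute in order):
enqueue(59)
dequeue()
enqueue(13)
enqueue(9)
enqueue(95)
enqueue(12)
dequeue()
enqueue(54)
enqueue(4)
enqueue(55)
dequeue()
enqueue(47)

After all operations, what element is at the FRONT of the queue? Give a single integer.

Answer: 95

Derivation:
enqueue(59): queue = [59]
dequeue(): queue = []
enqueue(13): queue = [13]
enqueue(9): queue = [13, 9]
enqueue(95): queue = [13, 9, 95]
enqueue(12): queue = [13, 9, 95, 12]
dequeue(): queue = [9, 95, 12]
enqueue(54): queue = [9, 95, 12, 54]
enqueue(4): queue = [9, 95, 12, 54, 4]
enqueue(55): queue = [9, 95, 12, 54, 4, 55]
dequeue(): queue = [95, 12, 54, 4, 55]
enqueue(47): queue = [95, 12, 54, 4, 55, 47]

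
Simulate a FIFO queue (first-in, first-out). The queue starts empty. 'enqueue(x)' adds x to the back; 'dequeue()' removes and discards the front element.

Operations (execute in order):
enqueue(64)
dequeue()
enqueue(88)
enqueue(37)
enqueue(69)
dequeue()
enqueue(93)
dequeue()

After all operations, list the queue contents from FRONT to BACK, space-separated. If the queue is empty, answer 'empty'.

Answer: 69 93

Derivation:
enqueue(64): [64]
dequeue(): []
enqueue(88): [88]
enqueue(37): [88, 37]
enqueue(69): [88, 37, 69]
dequeue(): [37, 69]
enqueue(93): [37, 69, 93]
dequeue(): [69, 93]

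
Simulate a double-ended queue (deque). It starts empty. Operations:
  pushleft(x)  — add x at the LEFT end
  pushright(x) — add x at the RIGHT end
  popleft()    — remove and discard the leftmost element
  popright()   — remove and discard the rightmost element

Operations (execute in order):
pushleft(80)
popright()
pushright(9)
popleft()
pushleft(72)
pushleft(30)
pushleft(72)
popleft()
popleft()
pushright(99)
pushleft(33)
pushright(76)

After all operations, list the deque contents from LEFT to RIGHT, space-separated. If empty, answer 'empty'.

pushleft(80): [80]
popright(): []
pushright(9): [9]
popleft(): []
pushleft(72): [72]
pushleft(30): [30, 72]
pushleft(72): [72, 30, 72]
popleft(): [30, 72]
popleft(): [72]
pushright(99): [72, 99]
pushleft(33): [33, 72, 99]
pushright(76): [33, 72, 99, 76]

Answer: 33 72 99 76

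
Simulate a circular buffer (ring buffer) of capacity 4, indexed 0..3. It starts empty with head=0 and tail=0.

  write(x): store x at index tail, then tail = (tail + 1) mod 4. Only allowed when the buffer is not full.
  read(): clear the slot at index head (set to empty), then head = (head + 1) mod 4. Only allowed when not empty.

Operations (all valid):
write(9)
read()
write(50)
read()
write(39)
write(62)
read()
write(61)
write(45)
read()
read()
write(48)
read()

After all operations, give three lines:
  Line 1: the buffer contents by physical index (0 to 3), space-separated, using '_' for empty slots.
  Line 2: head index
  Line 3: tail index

write(9): buf=[9 _ _ _], head=0, tail=1, size=1
read(): buf=[_ _ _ _], head=1, tail=1, size=0
write(50): buf=[_ 50 _ _], head=1, tail=2, size=1
read(): buf=[_ _ _ _], head=2, tail=2, size=0
write(39): buf=[_ _ 39 _], head=2, tail=3, size=1
write(62): buf=[_ _ 39 62], head=2, tail=0, size=2
read(): buf=[_ _ _ 62], head=3, tail=0, size=1
write(61): buf=[61 _ _ 62], head=3, tail=1, size=2
write(45): buf=[61 45 _ 62], head=3, tail=2, size=3
read(): buf=[61 45 _ _], head=0, tail=2, size=2
read(): buf=[_ 45 _ _], head=1, tail=2, size=1
write(48): buf=[_ 45 48 _], head=1, tail=3, size=2
read(): buf=[_ _ 48 _], head=2, tail=3, size=1

Answer: _ _ 48 _
2
3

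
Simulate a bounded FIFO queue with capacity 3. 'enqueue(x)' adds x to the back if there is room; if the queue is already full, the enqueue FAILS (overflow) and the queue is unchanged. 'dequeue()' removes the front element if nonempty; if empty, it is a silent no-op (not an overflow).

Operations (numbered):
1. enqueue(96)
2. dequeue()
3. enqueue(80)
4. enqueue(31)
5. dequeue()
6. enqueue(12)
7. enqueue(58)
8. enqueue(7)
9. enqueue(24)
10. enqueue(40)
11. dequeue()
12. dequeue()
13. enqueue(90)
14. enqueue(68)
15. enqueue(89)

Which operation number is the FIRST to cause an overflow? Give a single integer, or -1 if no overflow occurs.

1. enqueue(96): size=1
2. dequeue(): size=0
3. enqueue(80): size=1
4. enqueue(31): size=2
5. dequeue(): size=1
6. enqueue(12): size=2
7. enqueue(58): size=3
8. enqueue(7): size=3=cap → OVERFLOW (fail)
9. enqueue(24): size=3=cap → OVERFLOW (fail)
10. enqueue(40): size=3=cap → OVERFLOW (fail)
11. dequeue(): size=2
12. dequeue(): size=1
13. enqueue(90): size=2
14. enqueue(68): size=3
15. enqueue(89): size=3=cap → OVERFLOW (fail)

Answer: 8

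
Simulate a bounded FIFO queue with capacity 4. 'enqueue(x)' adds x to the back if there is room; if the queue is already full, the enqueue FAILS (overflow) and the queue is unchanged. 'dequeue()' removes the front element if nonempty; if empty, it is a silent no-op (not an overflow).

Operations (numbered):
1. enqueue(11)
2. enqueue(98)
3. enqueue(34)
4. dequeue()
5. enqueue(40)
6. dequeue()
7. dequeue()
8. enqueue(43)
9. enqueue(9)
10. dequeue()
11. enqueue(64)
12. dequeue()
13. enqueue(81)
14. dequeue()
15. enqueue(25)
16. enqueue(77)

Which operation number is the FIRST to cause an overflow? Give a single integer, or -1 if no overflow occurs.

1. enqueue(11): size=1
2. enqueue(98): size=2
3. enqueue(34): size=3
4. dequeue(): size=2
5. enqueue(40): size=3
6. dequeue(): size=2
7. dequeue(): size=1
8. enqueue(43): size=2
9. enqueue(9): size=3
10. dequeue(): size=2
11. enqueue(64): size=3
12. dequeue(): size=2
13. enqueue(81): size=3
14. dequeue(): size=2
15. enqueue(25): size=3
16. enqueue(77): size=4

Answer: -1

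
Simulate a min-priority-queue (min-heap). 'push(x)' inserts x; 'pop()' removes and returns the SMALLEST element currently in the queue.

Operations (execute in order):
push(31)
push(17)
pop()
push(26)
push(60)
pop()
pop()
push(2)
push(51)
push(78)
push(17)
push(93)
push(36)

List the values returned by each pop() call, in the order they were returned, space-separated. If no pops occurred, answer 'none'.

push(31): heap contents = [31]
push(17): heap contents = [17, 31]
pop() → 17: heap contents = [31]
push(26): heap contents = [26, 31]
push(60): heap contents = [26, 31, 60]
pop() → 26: heap contents = [31, 60]
pop() → 31: heap contents = [60]
push(2): heap contents = [2, 60]
push(51): heap contents = [2, 51, 60]
push(78): heap contents = [2, 51, 60, 78]
push(17): heap contents = [2, 17, 51, 60, 78]
push(93): heap contents = [2, 17, 51, 60, 78, 93]
push(36): heap contents = [2, 17, 36, 51, 60, 78, 93]

Answer: 17 26 31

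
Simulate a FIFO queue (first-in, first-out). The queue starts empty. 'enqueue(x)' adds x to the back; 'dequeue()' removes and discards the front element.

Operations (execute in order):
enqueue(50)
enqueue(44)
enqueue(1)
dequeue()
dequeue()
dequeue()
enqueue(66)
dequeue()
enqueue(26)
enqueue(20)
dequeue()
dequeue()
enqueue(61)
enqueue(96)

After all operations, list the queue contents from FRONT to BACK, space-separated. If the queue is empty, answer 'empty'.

Answer: 61 96

Derivation:
enqueue(50): [50]
enqueue(44): [50, 44]
enqueue(1): [50, 44, 1]
dequeue(): [44, 1]
dequeue(): [1]
dequeue(): []
enqueue(66): [66]
dequeue(): []
enqueue(26): [26]
enqueue(20): [26, 20]
dequeue(): [20]
dequeue(): []
enqueue(61): [61]
enqueue(96): [61, 96]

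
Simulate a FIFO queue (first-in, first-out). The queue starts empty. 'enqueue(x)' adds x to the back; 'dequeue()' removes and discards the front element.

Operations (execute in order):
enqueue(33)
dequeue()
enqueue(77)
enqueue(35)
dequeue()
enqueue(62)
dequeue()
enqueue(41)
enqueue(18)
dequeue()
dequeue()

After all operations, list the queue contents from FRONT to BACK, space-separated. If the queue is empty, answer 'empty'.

enqueue(33): [33]
dequeue(): []
enqueue(77): [77]
enqueue(35): [77, 35]
dequeue(): [35]
enqueue(62): [35, 62]
dequeue(): [62]
enqueue(41): [62, 41]
enqueue(18): [62, 41, 18]
dequeue(): [41, 18]
dequeue(): [18]

Answer: 18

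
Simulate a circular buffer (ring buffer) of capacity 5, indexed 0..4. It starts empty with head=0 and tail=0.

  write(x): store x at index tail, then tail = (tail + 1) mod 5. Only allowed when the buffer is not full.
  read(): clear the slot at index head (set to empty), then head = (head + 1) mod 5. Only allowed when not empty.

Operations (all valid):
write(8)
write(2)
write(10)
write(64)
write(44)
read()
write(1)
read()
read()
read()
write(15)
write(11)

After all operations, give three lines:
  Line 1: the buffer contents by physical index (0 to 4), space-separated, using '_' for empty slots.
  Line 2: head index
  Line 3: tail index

Answer: 1 15 11 _ 44
4
3

Derivation:
write(8): buf=[8 _ _ _ _], head=0, tail=1, size=1
write(2): buf=[8 2 _ _ _], head=0, tail=2, size=2
write(10): buf=[8 2 10 _ _], head=0, tail=3, size=3
write(64): buf=[8 2 10 64 _], head=0, tail=4, size=4
write(44): buf=[8 2 10 64 44], head=0, tail=0, size=5
read(): buf=[_ 2 10 64 44], head=1, tail=0, size=4
write(1): buf=[1 2 10 64 44], head=1, tail=1, size=5
read(): buf=[1 _ 10 64 44], head=2, tail=1, size=4
read(): buf=[1 _ _ 64 44], head=3, tail=1, size=3
read(): buf=[1 _ _ _ 44], head=4, tail=1, size=2
write(15): buf=[1 15 _ _ 44], head=4, tail=2, size=3
write(11): buf=[1 15 11 _ 44], head=4, tail=3, size=4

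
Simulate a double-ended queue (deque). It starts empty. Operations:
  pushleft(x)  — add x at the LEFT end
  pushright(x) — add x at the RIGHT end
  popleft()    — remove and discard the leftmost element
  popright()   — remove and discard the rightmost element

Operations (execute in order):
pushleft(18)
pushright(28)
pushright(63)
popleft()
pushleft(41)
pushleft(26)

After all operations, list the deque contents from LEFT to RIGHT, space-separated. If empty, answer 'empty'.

pushleft(18): [18]
pushright(28): [18, 28]
pushright(63): [18, 28, 63]
popleft(): [28, 63]
pushleft(41): [41, 28, 63]
pushleft(26): [26, 41, 28, 63]

Answer: 26 41 28 63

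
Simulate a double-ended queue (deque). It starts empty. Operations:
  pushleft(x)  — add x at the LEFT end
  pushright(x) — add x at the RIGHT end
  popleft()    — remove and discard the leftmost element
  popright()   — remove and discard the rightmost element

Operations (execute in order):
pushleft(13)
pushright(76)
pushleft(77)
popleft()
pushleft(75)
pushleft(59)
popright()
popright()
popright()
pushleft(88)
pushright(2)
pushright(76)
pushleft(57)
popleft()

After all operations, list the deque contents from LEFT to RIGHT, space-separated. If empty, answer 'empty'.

pushleft(13): [13]
pushright(76): [13, 76]
pushleft(77): [77, 13, 76]
popleft(): [13, 76]
pushleft(75): [75, 13, 76]
pushleft(59): [59, 75, 13, 76]
popright(): [59, 75, 13]
popright(): [59, 75]
popright(): [59]
pushleft(88): [88, 59]
pushright(2): [88, 59, 2]
pushright(76): [88, 59, 2, 76]
pushleft(57): [57, 88, 59, 2, 76]
popleft(): [88, 59, 2, 76]

Answer: 88 59 2 76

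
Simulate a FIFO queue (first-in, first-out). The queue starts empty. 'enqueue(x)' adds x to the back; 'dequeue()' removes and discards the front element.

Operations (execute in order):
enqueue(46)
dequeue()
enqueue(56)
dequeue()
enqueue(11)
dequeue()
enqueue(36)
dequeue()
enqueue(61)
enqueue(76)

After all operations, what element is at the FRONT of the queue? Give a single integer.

Answer: 61

Derivation:
enqueue(46): queue = [46]
dequeue(): queue = []
enqueue(56): queue = [56]
dequeue(): queue = []
enqueue(11): queue = [11]
dequeue(): queue = []
enqueue(36): queue = [36]
dequeue(): queue = []
enqueue(61): queue = [61]
enqueue(76): queue = [61, 76]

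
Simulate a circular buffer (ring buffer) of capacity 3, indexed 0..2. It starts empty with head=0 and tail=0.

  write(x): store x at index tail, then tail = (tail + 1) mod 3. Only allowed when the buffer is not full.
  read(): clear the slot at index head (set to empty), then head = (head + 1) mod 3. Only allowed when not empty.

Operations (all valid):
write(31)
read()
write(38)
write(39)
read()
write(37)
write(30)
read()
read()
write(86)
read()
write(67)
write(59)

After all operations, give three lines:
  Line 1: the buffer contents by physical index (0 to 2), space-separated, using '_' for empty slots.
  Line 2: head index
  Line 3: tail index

Answer: 67 59 86
2
2

Derivation:
write(31): buf=[31 _ _], head=0, tail=1, size=1
read(): buf=[_ _ _], head=1, tail=1, size=0
write(38): buf=[_ 38 _], head=1, tail=2, size=1
write(39): buf=[_ 38 39], head=1, tail=0, size=2
read(): buf=[_ _ 39], head=2, tail=0, size=1
write(37): buf=[37 _ 39], head=2, tail=1, size=2
write(30): buf=[37 30 39], head=2, tail=2, size=3
read(): buf=[37 30 _], head=0, tail=2, size=2
read(): buf=[_ 30 _], head=1, tail=2, size=1
write(86): buf=[_ 30 86], head=1, tail=0, size=2
read(): buf=[_ _ 86], head=2, tail=0, size=1
write(67): buf=[67 _ 86], head=2, tail=1, size=2
write(59): buf=[67 59 86], head=2, tail=2, size=3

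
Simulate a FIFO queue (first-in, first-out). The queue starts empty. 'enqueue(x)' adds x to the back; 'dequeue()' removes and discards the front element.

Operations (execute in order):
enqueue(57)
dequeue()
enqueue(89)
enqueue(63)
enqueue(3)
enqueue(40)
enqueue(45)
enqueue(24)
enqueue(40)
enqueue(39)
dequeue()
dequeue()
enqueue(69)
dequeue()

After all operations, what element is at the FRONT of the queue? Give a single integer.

enqueue(57): queue = [57]
dequeue(): queue = []
enqueue(89): queue = [89]
enqueue(63): queue = [89, 63]
enqueue(3): queue = [89, 63, 3]
enqueue(40): queue = [89, 63, 3, 40]
enqueue(45): queue = [89, 63, 3, 40, 45]
enqueue(24): queue = [89, 63, 3, 40, 45, 24]
enqueue(40): queue = [89, 63, 3, 40, 45, 24, 40]
enqueue(39): queue = [89, 63, 3, 40, 45, 24, 40, 39]
dequeue(): queue = [63, 3, 40, 45, 24, 40, 39]
dequeue(): queue = [3, 40, 45, 24, 40, 39]
enqueue(69): queue = [3, 40, 45, 24, 40, 39, 69]
dequeue(): queue = [40, 45, 24, 40, 39, 69]

Answer: 40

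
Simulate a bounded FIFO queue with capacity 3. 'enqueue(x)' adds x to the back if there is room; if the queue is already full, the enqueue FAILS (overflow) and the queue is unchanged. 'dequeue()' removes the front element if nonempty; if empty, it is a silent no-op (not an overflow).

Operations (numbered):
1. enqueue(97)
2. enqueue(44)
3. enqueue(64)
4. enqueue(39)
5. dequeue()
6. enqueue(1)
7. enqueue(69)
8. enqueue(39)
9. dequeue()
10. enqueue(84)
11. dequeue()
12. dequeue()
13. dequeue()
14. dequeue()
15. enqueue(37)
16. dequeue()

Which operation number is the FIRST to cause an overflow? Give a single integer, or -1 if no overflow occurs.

1. enqueue(97): size=1
2. enqueue(44): size=2
3. enqueue(64): size=3
4. enqueue(39): size=3=cap → OVERFLOW (fail)
5. dequeue(): size=2
6. enqueue(1): size=3
7. enqueue(69): size=3=cap → OVERFLOW (fail)
8. enqueue(39): size=3=cap → OVERFLOW (fail)
9. dequeue(): size=2
10. enqueue(84): size=3
11. dequeue(): size=2
12. dequeue(): size=1
13. dequeue(): size=0
14. dequeue(): empty, no-op, size=0
15. enqueue(37): size=1
16. dequeue(): size=0

Answer: 4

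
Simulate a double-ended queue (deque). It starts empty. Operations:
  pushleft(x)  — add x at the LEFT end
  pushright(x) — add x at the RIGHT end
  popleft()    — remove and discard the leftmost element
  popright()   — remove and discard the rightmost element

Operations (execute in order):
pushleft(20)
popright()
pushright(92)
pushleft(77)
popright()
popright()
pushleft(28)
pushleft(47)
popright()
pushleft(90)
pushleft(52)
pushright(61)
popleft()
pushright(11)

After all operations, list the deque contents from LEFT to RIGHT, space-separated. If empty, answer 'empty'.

Answer: 90 47 61 11

Derivation:
pushleft(20): [20]
popright(): []
pushright(92): [92]
pushleft(77): [77, 92]
popright(): [77]
popright(): []
pushleft(28): [28]
pushleft(47): [47, 28]
popright(): [47]
pushleft(90): [90, 47]
pushleft(52): [52, 90, 47]
pushright(61): [52, 90, 47, 61]
popleft(): [90, 47, 61]
pushright(11): [90, 47, 61, 11]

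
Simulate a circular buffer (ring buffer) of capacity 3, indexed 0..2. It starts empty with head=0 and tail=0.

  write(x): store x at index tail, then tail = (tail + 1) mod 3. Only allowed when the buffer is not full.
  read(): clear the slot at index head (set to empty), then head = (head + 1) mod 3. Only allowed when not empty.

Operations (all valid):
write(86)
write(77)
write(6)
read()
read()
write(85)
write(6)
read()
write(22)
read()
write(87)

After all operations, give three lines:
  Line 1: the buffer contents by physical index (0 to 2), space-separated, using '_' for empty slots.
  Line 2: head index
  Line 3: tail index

write(86): buf=[86 _ _], head=0, tail=1, size=1
write(77): buf=[86 77 _], head=0, tail=2, size=2
write(6): buf=[86 77 6], head=0, tail=0, size=3
read(): buf=[_ 77 6], head=1, tail=0, size=2
read(): buf=[_ _ 6], head=2, tail=0, size=1
write(85): buf=[85 _ 6], head=2, tail=1, size=2
write(6): buf=[85 6 6], head=2, tail=2, size=3
read(): buf=[85 6 _], head=0, tail=2, size=2
write(22): buf=[85 6 22], head=0, tail=0, size=3
read(): buf=[_ 6 22], head=1, tail=0, size=2
write(87): buf=[87 6 22], head=1, tail=1, size=3

Answer: 87 6 22
1
1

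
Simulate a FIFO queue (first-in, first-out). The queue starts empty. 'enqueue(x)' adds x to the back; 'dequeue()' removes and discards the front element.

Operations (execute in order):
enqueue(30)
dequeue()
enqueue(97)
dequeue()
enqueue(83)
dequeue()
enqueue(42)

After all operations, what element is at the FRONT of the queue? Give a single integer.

Answer: 42

Derivation:
enqueue(30): queue = [30]
dequeue(): queue = []
enqueue(97): queue = [97]
dequeue(): queue = []
enqueue(83): queue = [83]
dequeue(): queue = []
enqueue(42): queue = [42]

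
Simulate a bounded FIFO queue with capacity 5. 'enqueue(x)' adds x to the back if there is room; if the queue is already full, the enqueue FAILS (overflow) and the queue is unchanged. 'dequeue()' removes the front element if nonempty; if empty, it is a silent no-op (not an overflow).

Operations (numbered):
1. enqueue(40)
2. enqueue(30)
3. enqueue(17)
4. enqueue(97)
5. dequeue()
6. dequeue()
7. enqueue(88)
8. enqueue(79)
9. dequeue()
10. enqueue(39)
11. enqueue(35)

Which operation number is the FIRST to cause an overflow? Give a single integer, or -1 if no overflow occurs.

Answer: -1

Derivation:
1. enqueue(40): size=1
2. enqueue(30): size=2
3. enqueue(17): size=3
4. enqueue(97): size=4
5. dequeue(): size=3
6. dequeue(): size=2
7. enqueue(88): size=3
8. enqueue(79): size=4
9. dequeue(): size=3
10. enqueue(39): size=4
11. enqueue(35): size=5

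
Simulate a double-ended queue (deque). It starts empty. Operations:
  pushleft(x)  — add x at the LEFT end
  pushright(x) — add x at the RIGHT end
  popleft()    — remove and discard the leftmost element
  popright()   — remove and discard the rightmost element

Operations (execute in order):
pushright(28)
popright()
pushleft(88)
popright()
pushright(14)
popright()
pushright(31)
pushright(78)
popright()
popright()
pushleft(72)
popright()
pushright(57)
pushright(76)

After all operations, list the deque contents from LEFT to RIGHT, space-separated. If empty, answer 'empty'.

pushright(28): [28]
popright(): []
pushleft(88): [88]
popright(): []
pushright(14): [14]
popright(): []
pushright(31): [31]
pushright(78): [31, 78]
popright(): [31]
popright(): []
pushleft(72): [72]
popright(): []
pushright(57): [57]
pushright(76): [57, 76]

Answer: 57 76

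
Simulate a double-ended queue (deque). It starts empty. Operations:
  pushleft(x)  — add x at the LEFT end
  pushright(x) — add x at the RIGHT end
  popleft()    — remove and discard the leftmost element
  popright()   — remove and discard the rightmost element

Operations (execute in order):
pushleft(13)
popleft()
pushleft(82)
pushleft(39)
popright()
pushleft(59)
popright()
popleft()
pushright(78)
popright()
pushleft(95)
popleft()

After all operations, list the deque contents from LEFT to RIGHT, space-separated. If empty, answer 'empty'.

Answer: empty

Derivation:
pushleft(13): [13]
popleft(): []
pushleft(82): [82]
pushleft(39): [39, 82]
popright(): [39]
pushleft(59): [59, 39]
popright(): [59]
popleft(): []
pushright(78): [78]
popright(): []
pushleft(95): [95]
popleft(): []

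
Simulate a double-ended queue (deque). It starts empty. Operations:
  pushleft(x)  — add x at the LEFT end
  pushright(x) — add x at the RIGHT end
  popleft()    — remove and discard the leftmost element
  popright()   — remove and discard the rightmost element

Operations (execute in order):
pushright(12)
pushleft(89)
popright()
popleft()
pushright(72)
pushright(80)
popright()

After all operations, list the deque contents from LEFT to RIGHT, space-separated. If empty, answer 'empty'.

pushright(12): [12]
pushleft(89): [89, 12]
popright(): [89]
popleft(): []
pushright(72): [72]
pushright(80): [72, 80]
popright(): [72]

Answer: 72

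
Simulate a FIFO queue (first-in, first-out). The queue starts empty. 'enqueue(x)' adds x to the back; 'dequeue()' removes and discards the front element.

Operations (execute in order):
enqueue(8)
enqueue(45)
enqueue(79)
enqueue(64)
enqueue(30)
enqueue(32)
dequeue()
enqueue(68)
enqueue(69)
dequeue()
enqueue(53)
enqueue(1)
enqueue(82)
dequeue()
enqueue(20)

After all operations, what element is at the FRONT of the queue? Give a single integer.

enqueue(8): queue = [8]
enqueue(45): queue = [8, 45]
enqueue(79): queue = [8, 45, 79]
enqueue(64): queue = [8, 45, 79, 64]
enqueue(30): queue = [8, 45, 79, 64, 30]
enqueue(32): queue = [8, 45, 79, 64, 30, 32]
dequeue(): queue = [45, 79, 64, 30, 32]
enqueue(68): queue = [45, 79, 64, 30, 32, 68]
enqueue(69): queue = [45, 79, 64, 30, 32, 68, 69]
dequeue(): queue = [79, 64, 30, 32, 68, 69]
enqueue(53): queue = [79, 64, 30, 32, 68, 69, 53]
enqueue(1): queue = [79, 64, 30, 32, 68, 69, 53, 1]
enqueue(82): queue = [79, 64, 30, 32, 68, 69, 53, 1, 82]
dequeue(): queue = [64, 30, 32, 68, 69, 53, 1, 82]
enqueue(20): queue = [64, 30, 32, 68, 69, 53, 1, 82, 20]

Answer: 64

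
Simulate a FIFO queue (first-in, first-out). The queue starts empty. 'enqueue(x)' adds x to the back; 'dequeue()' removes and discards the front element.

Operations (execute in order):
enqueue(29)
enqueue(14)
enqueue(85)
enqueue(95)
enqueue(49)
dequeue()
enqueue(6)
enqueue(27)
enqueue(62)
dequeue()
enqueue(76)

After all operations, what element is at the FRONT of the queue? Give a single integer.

enqueue(29): queue = [29]
enqueue(14): queue = [29, 14]
enqueue(85): queue = [29, 14, 85]
enqueue(95): queue = [29, 14, 85, 95]
enqueue(49): queue = [29, 14, 85, 95, 49]
dequeue(): queue = [14, 85, 95, 49]
enqueue(6): queue = [14, 85, 95, 49, 6]
enqueue(27): queue = [14, 85, 95, 49, 6, 27]
enqueue(62): queue = [14, 85, 95, 49, 6, 27, 62]
dequeue(): queue = [85, 95, 49, 6, 27, 62]
enqueue(76): queue = [85, 95, 49, 6, 27, 62, 76]

Answer: 85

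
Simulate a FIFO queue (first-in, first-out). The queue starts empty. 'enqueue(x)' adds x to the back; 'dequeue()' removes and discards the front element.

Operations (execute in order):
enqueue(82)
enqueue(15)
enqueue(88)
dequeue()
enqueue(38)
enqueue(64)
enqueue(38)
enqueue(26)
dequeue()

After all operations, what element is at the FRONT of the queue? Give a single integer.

enqueue(82): queue = [82]
enqueue(15): queue = [82, 15]
enqueue(88): queue = [82, 15, 88]
dequeue(): queue = [15, 88]
enqueue(38): queue = [15, 88, 38]
enqueue(64): queue = [15, 88, 38, 64]
enqueue(38): queue = [15, 88, 38, 64, 38]
enqueue(26): queue = [15, 88, 38, 64, 38, 26]
dequeue(): queue = [88, 38, 64, 38, 26]

Answer: 88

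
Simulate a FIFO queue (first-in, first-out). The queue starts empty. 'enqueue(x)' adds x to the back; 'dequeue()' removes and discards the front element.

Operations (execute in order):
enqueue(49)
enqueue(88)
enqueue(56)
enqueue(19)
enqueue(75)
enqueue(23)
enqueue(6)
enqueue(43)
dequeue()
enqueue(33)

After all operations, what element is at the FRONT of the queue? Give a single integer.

Answer: 88

Derivation:
enqueue(49): queue = [49]
enqueue(88): queue = [49, 88]
enqueue(56): queue = [49, 88, 56]
enqueue(19): queue = [49, 88, 56, 19]
enqueue(75): queue = [49, 88, 56, 19, 75]
enqueue(23): queue = [49, 88, 56, 19, 75, 23]
enqueue(6): queue = [49, 88, 56, 19, 75, 23, 6]
enqueue(43): queue = [49, 88, 56, 19, 75, 23, 6, 43]
dequeue(): queue = [88, 56, 19, 75, 23, 6, 43]
enqueue(33): queue = [88, 56, 19, 75, 23, 6, 43, 33]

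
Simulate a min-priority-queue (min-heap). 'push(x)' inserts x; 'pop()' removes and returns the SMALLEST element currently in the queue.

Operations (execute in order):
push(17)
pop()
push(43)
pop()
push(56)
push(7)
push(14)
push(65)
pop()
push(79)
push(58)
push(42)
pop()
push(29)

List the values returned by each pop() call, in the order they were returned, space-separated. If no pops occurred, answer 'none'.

Answer: 17 43 7 14

Derivation:
push(17): heap contents = [17]
pop() → 17: heap contents = []
push(43): heap contents = [43]
pop() → 43: heap contents = []
push(56): heap contents = [56]
push(7): heap contents = [7, 56]
push(14): heap contents = [7, 14, 56]
push(65): heap contents = [7, 14, 56, 65]
pop() → 7: heap contents = [14, 56, 65]
push(79): heap contents = [14, 56, 65, 79]
push(58): heap contents = [14, 56, 58, 65, 79]
push(42): heap contents = [14, 42, 56, 58, 65, 79]
pop() → 14: heap contents = [42, 56, 58, 65, 79]
push(29): heap contents = [29, 42, 56, 58, 65, 79]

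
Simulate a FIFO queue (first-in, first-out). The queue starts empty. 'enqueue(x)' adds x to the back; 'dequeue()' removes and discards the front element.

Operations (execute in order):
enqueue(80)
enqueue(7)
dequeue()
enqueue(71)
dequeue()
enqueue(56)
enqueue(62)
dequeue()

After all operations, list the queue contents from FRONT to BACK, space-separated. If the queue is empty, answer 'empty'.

Answer: 56 62

Derivation:
enqueue(80): [80]
enqueue(7): [80, 7]
dequeue(): [7]
enqueue(71): [7, 71]
dequeue(): [71]
enqueue(56): [71, 56]
enqueue(62): [71, 56, 62]
dequeue(): [56, 62]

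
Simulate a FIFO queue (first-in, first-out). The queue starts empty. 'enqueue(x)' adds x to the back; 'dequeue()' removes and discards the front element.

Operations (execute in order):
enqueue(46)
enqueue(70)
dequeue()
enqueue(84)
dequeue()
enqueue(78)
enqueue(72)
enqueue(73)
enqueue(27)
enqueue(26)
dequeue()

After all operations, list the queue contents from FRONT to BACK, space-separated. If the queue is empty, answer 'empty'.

Answer: 78 72 73 27 26

Derivation:
enqueue(46): [46]
enqueue(70): [46, 70]
dequeue(): [70]
enqueue(84): [70, 84]
dequeue(): [84]
enqueue(78): [84, 78]
enqueue(72): [84, 78, 72]
enqueue(73): [84, 78, 72, 73]
enqueue(27): [84, 78, 72, 73, 27]
enqueue(26): [84, 78, 72, 73, 27, 26]
dequeue(): [78, 72, 73, 27, 26]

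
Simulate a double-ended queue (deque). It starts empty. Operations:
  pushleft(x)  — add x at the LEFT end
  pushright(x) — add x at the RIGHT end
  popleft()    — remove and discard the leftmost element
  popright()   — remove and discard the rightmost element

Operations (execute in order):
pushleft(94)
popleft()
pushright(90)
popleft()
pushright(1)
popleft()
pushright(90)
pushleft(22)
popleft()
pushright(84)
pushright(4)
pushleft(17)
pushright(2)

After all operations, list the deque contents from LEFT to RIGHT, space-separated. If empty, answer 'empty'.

Answer: 17 90 84 4 2

Derivation:
pushleft(94): [94]
popleft(): []
pushright(90): [90]
popleft(): []
pushright(1): [1]
popleft(): []
pushright(90): [90]
pushleft(22): [22, 90]
popleft(): [90]
pushright(84): [90, 84]
pushright(4): [90, 84, 4]
pushleft(17): [17, 90, 84, 4]
pushright(2): [17, 90, 84, 4, 2]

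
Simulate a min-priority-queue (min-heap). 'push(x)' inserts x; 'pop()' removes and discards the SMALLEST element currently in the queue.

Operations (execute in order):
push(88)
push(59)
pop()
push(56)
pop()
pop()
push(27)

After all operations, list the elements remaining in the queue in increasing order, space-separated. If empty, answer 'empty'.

Answer: 27

Derivation:
push(88): heap contents = [88]
push(59): heap contents = [59, 88]
pop() → 59: heap contents = [88]
push(56): heap contents = [56, 88]
pop() → 56: heap contents = [88]
pop() → 88: heap contents = []
push(27): heap contents = [27]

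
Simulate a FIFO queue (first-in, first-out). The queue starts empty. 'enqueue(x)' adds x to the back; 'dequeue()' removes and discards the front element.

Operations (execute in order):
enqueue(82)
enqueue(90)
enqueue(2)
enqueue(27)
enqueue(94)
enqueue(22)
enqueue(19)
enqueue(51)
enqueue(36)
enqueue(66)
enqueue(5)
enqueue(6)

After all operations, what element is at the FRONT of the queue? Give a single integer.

Answer: 82

Derivation:
enqueue(82): queue = [82]
enqueue(90): queue = [82, 90]
enqueue(2): queue = [82, 90, 2]
enqueue(27): queue = [82, 90, 2, 27]
enqueue(94): queue = [82, 90, 2, 27, 94]
enqueue(22): queue = [82, 90, 2, 27, 94, 22]
enqueue(19): queue = [82, 90, 2, 27, 94, 22, 19]
enqueue(51): queue = [82, 90, 2, 27, 94, 22, 19, 51]
enqueue(36): queue = [82, 90, 2, 27, 94, 22, 19, 51, 36]
enqueue(66): queue = [82, 90, 2, 27, 94, 22, 19, 51, 36, 66]
enqueue(5): queue = [82, 90, 2, 27, 94, 22, 19, 51, 36, 66, 5]
enqueue(6): queue = [82, 90, 2, 27, 94, 22, 19, 51, 36, 66, 5, 6]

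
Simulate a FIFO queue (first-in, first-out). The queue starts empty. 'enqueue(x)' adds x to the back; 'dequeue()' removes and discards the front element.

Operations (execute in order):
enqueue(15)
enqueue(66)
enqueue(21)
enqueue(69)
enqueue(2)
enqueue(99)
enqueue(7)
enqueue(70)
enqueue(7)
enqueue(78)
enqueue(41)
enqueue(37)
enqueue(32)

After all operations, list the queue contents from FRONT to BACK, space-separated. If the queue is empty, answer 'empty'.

enqueue(15): [15]
enqueue(66): [15, 66]
enqueue(21): [15, 66, 21]
enqueue(69): [15, 66, 21, 69]
enqueue(2): [15, 66, 21, 69, 2]
enqueue(99): [15, 66, 21, 69, 2, 99]
enqueue(7): [15, 66, 21, 69, 2, 99, 7]
enqueue(70): [15, 66, 21, 69, 2, 99, 7, 70]
enqueue(7): [15, 66, 21, 69, 2, 99, 7, 70, 7]
enqueue(78): [15, 66, 21, 69, 2, 99, 7, 70, 7, 78]
enqueue(41): [15, 66, 21, 69, 2, 99, 7, 70, 7, 78, 41]
enqueue(37): [15, 66, 21, 69, 2, 99, 7, 70, 7, 78, 41, 37]
enqueue(32): [15, 66, 21, 69, 2, 99, 7, 70, 7, 78, 41, 37, 32]

Answer: 15 66 21 69 2 99 7 70 7 78 41 37 32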